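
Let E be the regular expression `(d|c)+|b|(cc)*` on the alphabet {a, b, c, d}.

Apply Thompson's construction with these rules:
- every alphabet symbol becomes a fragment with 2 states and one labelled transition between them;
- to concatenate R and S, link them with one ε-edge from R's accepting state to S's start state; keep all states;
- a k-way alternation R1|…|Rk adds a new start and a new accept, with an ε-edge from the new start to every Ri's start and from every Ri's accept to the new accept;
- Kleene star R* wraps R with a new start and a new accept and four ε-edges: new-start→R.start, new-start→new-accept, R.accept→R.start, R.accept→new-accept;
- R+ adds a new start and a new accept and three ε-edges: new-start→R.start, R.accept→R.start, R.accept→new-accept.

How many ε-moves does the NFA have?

18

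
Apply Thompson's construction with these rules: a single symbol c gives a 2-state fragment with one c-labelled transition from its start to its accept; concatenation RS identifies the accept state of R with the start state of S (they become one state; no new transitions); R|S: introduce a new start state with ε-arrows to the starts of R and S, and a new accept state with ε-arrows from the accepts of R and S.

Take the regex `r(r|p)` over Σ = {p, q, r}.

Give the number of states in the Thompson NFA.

7

By structural recursion:
Each of the 3 symbol leaves contributes a 2-state fragment.
  r|p = 6 states
  r(r|p) = 7 states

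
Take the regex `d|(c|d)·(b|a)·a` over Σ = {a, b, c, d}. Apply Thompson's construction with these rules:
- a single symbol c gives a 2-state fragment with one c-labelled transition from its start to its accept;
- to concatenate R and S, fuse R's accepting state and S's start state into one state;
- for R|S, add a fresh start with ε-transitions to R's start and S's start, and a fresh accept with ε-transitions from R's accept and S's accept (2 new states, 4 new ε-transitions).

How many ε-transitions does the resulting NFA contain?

12

Recursing over subexpressions:
Each of the 6 symbol leaves contributes 0 ε-transitions.
  c|d : 4 ε-transitions
  b|a : 4 ε-transitions
  (c|d)·(b|a)·a : 8 ε-transitions
  d|(c|d)·(b|a)·a : 12 ε-transitions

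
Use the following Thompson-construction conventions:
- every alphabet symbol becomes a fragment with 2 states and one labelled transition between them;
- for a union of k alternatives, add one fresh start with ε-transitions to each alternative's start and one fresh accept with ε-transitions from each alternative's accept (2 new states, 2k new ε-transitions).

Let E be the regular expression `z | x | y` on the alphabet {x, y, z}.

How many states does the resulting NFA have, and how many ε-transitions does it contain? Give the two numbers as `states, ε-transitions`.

Per subexpression:
Each of the 3 symbol leaves contributes 2 states and 0 ε-transitions.
  z | x | y = 8 states, 6 ε-transitions

8, 6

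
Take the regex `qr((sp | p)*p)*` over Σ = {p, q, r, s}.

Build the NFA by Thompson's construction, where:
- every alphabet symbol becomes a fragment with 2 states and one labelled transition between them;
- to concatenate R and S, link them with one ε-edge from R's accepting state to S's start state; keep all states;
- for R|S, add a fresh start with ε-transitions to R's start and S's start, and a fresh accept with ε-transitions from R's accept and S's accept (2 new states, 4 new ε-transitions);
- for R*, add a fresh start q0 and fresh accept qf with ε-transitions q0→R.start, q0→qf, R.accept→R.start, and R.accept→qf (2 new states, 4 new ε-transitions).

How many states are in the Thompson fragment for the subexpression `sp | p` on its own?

Fragment for `sp | p`:
Each of the 3 symbol leaves contributes a 2-state fragment.
  sp : 4 states
  sp | p : 8 states

8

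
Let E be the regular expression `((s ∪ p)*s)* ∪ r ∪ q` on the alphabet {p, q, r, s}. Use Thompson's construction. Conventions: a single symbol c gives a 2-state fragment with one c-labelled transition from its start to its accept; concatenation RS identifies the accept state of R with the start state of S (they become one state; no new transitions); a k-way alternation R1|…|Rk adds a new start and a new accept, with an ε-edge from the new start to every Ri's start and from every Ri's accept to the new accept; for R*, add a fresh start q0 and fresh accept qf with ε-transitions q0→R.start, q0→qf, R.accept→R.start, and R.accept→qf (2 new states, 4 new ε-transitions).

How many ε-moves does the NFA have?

Building bottom-up:
Each of the 5 symbol leaves contributes 0 ε-transitions.
  s ∪ p : 4 ε-transitions
  (s ∪ p)* : 8 ε-transitions
  (s ∪ p)*s : 8 ε-transitions
  ((s ∪ p)*s)* : 12 ε-transitions
  ((s ∪ p)*s)* ∪ r ∪ q : 18 ε-transitions

18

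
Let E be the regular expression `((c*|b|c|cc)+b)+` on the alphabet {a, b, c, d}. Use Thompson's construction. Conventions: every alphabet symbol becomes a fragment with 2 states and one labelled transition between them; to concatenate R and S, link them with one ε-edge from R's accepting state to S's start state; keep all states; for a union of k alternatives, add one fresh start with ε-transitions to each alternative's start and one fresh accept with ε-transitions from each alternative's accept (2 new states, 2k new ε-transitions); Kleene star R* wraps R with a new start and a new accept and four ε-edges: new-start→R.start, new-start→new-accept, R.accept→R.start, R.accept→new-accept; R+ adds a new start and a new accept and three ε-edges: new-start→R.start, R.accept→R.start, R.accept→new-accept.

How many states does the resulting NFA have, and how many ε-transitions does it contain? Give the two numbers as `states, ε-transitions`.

20, 20

Building bottom-up:
Each of the 6 symbol leaves contributes 2 states and 0 ε-transitions.
  c* → 4 states, 4 ε-transitions
  cc → 4 states, 1 ε-transition
  c*|b|c|cc → 14 states, 13 ε-transitions
  (c*|b|c|cc)+ → 16 states, 16 ε-transitions
  (c*|b|c|cc)+b → 18 states, 17 ε-transitions
  ((c*|b|c|cc)+b)+ → 20 states, 20 ε-transitions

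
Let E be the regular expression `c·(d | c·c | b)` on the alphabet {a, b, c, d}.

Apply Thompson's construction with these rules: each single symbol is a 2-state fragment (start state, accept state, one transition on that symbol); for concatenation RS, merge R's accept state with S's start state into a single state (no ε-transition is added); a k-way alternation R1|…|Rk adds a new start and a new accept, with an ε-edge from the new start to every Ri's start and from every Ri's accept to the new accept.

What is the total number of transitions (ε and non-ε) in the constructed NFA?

Recursing over subexpressions:
Each of the 5 symbol leaves contributes 1 transition (1 symbol, 0 ε).
  c·c : 2 transitions (2 symbol, 0 ε)
  d | c·c | b : 10 transitions (4 symbol, 6 ε)
  c·(d | c·c | b) : 11 transitions (5 symbol, 6 ε)

11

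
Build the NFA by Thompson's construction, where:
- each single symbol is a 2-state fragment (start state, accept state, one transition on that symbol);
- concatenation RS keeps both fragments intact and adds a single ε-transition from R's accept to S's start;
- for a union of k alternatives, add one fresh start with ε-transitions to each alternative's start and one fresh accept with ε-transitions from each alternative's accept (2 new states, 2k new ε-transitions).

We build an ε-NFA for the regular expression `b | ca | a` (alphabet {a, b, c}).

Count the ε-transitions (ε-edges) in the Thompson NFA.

7

Bottom-up over the parse tree:
Each of the 4 symbol leaves contributes 0 ε-transitions.
  ca — 1 ε-transition
  b | ca | a — 7 ε-transitions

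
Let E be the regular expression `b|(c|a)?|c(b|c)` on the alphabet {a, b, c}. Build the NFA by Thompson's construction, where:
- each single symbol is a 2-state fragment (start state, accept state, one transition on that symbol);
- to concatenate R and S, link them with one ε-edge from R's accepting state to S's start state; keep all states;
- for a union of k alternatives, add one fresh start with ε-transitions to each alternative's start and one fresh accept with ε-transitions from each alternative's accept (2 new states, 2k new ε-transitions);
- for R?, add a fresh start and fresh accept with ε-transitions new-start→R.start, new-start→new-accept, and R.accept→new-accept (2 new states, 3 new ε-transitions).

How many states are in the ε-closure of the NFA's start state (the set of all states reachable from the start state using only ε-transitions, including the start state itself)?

9

Let C(F) = |ε-closure(F.start)| within fragment F, and note whether F accepts ε. Symbol fragments have C = 1 and do not accept ε. Then:
  c|a → new start ε-reaches every alternative's start; none of them accept ε, so the new accept is not reached: |closure| = 1 + 1 + 1 = 3
  (c|a)? → |closure| = 1 (new start) + 3 (body) + 1 (new accept, via ε) = 5
  b|c → new start ε-reaches every alternative's start; none of them accept ε, so the new accept is not reached: |closure| = 1 + 1 + 1 = 3
  c(b|c) → |closure| equals the left operand's closure size = 1 (its accept is not ε-reachable, so the closure stops there)
  b|(c|a)?|c(b|c) → new start ε-reaches every alternative's start; at least one alternative accepts ε, so the union's new accept is reached too: |closure| = 1 + 1 + 5 + 1 + 1 = 9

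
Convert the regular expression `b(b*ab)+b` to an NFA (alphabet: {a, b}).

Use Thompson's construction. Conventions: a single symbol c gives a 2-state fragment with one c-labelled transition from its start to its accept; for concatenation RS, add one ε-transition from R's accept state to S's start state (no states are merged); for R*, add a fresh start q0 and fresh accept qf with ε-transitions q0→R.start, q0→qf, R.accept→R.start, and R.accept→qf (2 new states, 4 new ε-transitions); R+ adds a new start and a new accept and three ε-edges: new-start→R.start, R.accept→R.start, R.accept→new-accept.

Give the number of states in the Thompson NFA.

Bottom-up over the parse tree:
Each of the 5 symbol leaves contributes a 2-state fragment.
  b* : 4 states
  b*ab : 8 states
  (b*ab)+ : 10 states
  b(b*ab)+b : 14 states

14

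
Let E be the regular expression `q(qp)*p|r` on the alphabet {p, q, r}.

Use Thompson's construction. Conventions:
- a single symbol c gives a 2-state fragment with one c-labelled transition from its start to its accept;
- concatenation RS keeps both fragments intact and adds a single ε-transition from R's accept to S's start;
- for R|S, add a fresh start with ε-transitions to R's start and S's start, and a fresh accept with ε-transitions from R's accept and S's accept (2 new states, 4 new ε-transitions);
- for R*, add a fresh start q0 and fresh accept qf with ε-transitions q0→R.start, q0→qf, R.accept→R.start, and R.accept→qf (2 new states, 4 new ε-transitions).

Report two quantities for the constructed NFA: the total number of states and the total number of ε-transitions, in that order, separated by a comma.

14, 11

Building bottom-up:
Each of the 5 symbol leaves contributes 2 states and 0 ε-transitions.
  qp : 4 states, 1 ε-transition
  (qp)* : 6 states, 5 ε-transitions
  q(qp)*p : 10 states, 7 ε-transitions
  q(qp)*p|r : 14 states, 11 ε-transitions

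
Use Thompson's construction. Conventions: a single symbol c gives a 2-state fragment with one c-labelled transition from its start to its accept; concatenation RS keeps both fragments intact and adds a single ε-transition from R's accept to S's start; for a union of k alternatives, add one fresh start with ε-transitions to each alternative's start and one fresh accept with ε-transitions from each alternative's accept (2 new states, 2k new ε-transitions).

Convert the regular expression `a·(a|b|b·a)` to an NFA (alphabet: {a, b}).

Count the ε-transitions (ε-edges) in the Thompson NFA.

8

Bottom-up over the parse tree:
Each of the 5 symbol leaves contributes 0 ε-transitions.
  b·a — 1 ε-transition
  a|b|b·a — 7 ε-transitions
  a·(a|b|b·a) — 8 ε-transitions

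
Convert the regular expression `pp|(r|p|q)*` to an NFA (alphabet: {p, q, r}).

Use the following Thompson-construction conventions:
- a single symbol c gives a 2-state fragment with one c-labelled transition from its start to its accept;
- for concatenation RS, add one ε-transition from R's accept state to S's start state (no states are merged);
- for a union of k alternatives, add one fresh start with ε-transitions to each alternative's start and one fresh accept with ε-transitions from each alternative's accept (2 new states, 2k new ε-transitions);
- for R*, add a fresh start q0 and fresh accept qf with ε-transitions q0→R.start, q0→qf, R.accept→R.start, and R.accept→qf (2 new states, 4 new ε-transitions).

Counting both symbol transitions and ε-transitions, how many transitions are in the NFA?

Per subexpression:
Each of the 5 symbol leaves contributes 1 transition (1 symbol, 0 ε).
  pp — 3 transitions (2 symbol, 1 ε)
  r|p|q — 9 transitions (3 symbol, 6 ε)
  (r|p|q)* — 13 transitions (3 symbol, 10 ε)
  pp|(r|p|q)* — 20 transitions (5 symbol, 15 ε)

20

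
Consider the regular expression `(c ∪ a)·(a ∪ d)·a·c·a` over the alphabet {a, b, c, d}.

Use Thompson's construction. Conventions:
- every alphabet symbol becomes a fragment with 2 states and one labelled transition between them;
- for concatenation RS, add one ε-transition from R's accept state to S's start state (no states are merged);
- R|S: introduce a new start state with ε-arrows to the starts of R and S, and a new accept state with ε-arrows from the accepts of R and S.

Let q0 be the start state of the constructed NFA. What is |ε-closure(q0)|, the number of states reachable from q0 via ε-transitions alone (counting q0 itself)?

Work bottom-up. For each fragment F, track |ε-closure(F.start)| and whether F's accept lies in that closure (i.e. whether F accepts ε). A single-symbol fragment has closure size 1 and does not accept ε.
  c ∪ a — |closure| = 1 + 1 + 1 = 3 (the new accept is not ε-reachable since no branch accepts ε)
  a ∪ d — new start ε-reaches every alternative's start; none of them accept ε, so the new accept is not reached: |closure| = 1 + 1 + 1 = 3
  (c ∪ a)·(a ∪ d)·a·c·a — |closure| equals the left operand's closure size = 3 (its accept is not ε-reachable, so the closure stops there)

3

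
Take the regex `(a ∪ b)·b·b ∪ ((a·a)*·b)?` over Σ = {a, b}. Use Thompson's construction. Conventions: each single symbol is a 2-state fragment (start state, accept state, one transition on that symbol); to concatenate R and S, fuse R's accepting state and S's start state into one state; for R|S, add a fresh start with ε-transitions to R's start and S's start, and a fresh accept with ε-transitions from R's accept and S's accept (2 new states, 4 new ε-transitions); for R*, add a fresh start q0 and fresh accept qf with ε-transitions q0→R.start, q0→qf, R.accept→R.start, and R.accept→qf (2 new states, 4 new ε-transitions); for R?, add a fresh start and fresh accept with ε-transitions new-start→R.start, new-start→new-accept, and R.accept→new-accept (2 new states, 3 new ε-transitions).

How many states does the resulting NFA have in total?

18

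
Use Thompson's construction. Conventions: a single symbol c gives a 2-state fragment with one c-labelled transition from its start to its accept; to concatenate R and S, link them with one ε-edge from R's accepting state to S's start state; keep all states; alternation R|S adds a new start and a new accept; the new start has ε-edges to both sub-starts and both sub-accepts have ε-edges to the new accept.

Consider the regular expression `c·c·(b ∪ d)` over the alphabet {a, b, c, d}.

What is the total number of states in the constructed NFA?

10

Bottom-up over the parse tree:
Each of the 4 symbol leaves contributes a 2-state fragment.
  b ∪ d : 6 states
  c·c·(b ∪ d) : 10 states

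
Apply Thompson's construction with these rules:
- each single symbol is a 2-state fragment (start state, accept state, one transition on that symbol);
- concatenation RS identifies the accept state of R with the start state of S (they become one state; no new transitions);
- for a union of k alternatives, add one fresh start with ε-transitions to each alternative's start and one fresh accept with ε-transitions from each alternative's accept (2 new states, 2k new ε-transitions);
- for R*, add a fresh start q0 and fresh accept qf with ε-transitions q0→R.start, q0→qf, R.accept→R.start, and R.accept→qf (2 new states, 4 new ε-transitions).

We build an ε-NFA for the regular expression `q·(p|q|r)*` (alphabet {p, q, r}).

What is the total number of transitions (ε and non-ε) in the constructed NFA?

14

Bottom-up over the parse tree:
Each of the 4 symbol leaves contributes 1 transition (1 symbol, 0 ε).
  p|q|r = 9 transitions (3 symbol, 6 ε)
  (p|q|r)* = 13 transitions (3 symbol, 10 ε)
  q·(p|q|r)* = 14 transitions (4 symbol, 10 ε)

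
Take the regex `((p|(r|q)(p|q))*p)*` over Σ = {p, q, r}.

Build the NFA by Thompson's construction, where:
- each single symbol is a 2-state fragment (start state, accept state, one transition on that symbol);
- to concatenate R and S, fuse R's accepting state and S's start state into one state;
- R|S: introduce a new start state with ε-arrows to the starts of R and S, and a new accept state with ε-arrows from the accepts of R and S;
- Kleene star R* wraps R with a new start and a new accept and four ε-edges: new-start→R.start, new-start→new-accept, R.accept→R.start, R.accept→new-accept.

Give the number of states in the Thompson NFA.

Recursing over subexpressions:
Each of the 6 symbol leaves contributes a 2-state fragment.
  r|q — 6 states
  p|q — 6 states
  (r|q)(p|q) — 11 states
  p|(r|q)(p|q) — 15 states
  (p|(r|q)(p|q))* — 17 states
  (p|(r|q)(p|q))*p — 18 states
  ((p|(r|q)(p|q))*p)* — 20 states

20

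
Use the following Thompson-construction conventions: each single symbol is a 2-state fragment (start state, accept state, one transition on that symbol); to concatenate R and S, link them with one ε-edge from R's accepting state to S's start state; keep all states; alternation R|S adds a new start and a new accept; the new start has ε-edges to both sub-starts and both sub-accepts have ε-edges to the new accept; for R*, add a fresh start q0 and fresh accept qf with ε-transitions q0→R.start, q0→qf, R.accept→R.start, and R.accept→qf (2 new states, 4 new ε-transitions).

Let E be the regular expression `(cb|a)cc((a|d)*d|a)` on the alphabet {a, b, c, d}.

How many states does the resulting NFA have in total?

By structural recursion:
Each of the 9 symbol leaves contributes a 2-state fragment.
  cb → 4 states
  cb|a → 8 states
  a|d → 6 states
  (a|d)* → 8 states
  (a|d)*d → 10 states
  (a|d)*d|a → 14 states
  (cb|a)cc((a|d)*d|a) → 26 states

26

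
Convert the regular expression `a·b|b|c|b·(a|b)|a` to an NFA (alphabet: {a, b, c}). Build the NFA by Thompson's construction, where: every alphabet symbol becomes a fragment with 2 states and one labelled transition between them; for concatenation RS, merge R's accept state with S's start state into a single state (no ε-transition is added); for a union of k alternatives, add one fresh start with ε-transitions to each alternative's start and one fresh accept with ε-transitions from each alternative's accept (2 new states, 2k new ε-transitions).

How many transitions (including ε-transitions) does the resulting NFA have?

22

Recursing over subexpressions:
Each of the 8 symbol leaves contributes 1 transition (1 symbol, 0 ε).
  a·b = 2 transitions (2 symbol, 0 ε)
  a|b = 6 transitions (2 symbol, 4 ε)
  b·(a|b) = 7 transitions (3 symbol, 4 ε)
  a·b|b|c|b·(a|b)|a = 22 transitions (8 symbol, 14 ε)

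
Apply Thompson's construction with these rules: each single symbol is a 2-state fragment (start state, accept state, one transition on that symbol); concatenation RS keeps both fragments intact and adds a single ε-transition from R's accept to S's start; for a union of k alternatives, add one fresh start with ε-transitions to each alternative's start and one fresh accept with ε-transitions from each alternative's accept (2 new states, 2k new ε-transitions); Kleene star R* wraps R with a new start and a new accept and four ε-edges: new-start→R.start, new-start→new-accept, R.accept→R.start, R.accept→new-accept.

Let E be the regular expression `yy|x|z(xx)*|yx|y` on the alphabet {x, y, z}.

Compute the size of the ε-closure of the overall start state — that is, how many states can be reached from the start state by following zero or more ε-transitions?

6

Compute the ε-closure size of each fragment's start state recursively; a symbol fragment's start has no outgoing ε-edge, so its closure is just itself (size 1).
  yy : same as the first factor's closure: |closure| = 1
  xx : same as the first factor's closure: |closure| = 1
  (xx)* : the star's fresh start ε-reaches both the body's start and the fresh accept: |closure| = 2 + 1 = 3
  z(xx)* : |closure| equals the left operand's closure size = 1 (its accept is not ε-reachable, so the closure stops there)
  yx : |closure| equals the left operand's closure size = 1 (its accept is not ε-reachable, so the closure stops there)
  yy|x|z(xx)*|yx|y : |closure| = 1 + 1 + 1 + 1 + 1 + 1 = 6 (the new accept is not ε-reachable since no branch accepts ε)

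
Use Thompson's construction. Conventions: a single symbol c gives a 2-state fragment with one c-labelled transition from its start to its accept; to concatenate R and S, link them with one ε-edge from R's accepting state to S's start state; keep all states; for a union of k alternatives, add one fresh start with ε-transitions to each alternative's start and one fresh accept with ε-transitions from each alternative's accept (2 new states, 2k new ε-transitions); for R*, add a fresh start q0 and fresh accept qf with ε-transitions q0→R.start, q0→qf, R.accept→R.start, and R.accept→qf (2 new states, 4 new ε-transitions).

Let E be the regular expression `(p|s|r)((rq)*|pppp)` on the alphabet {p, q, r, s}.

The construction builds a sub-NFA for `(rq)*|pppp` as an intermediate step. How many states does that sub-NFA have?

16

Fragment for `(rq)*|pppp`:
Each of the 6 symbol leaves contributes a 2-state fragment.
  rq — 4 states
  (rq)* — 6 states
  pppp — 8 states
  (rq)*|pppp — 16 states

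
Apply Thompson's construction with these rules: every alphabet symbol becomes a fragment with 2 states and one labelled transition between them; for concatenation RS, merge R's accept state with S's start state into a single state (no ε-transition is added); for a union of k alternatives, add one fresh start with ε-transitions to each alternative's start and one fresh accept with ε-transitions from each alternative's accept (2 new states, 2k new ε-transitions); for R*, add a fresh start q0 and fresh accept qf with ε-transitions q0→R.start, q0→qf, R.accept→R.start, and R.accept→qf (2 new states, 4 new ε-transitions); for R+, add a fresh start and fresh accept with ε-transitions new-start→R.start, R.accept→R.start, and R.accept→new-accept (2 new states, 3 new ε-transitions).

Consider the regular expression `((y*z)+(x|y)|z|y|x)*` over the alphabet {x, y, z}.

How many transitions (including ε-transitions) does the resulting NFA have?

Per subexpression:
Each of the 7 symbol leaves contributes 1 transition (1 symbol, 0 ε).
  y* = 5 transitions (1 symbol, 4 ε)
  y*z = 6 transitions (2 symbol, 4 ε)
  (y*z)+ = 9 transitions (2 symbol, 7 ε)
  x|y = 6 transitions (2 symbol, 4 ε)
  (y*z)+(x|y) = 15 transitions (4 symbol, 11 ε)
  (y*z)+(x|y)|z|y|x = 26 transitions (7 symbol, 19 ε)
  ((y*z)+(x|y)|z|y|x)* = 30 transitions (7 symbol, 23 ε)

30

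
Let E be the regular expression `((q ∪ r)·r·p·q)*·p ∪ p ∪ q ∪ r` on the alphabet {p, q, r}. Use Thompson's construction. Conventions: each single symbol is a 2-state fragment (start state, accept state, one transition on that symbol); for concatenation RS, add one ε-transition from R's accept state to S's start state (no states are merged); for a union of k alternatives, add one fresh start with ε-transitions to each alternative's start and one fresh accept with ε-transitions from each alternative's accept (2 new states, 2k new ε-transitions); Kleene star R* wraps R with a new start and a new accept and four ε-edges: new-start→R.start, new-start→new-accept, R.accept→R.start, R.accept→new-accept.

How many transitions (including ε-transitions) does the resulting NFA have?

29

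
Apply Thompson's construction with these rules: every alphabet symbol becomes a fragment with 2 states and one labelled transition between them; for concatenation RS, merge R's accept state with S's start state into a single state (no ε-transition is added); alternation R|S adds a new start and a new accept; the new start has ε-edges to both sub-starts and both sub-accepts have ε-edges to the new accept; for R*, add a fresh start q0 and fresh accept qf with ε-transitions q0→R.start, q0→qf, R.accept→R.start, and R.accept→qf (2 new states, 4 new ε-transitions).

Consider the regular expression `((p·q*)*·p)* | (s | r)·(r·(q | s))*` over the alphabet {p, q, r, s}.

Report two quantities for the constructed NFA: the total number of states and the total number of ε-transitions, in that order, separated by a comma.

26, 28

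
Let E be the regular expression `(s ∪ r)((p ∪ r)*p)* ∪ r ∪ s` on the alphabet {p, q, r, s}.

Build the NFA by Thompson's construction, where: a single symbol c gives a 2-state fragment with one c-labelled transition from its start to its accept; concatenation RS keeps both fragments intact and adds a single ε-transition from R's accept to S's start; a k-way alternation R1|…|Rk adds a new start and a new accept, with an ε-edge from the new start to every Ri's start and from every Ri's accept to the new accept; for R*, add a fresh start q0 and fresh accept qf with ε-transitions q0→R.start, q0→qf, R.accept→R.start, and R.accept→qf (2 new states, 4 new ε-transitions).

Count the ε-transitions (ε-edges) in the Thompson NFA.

Recursing over subexpressions:
Each of the 7 symbol leaves contributes 0 ε-transitions.
  s ∪ r = 4 ε-transitions
  p ∪ r = 4 ε-transitions
  (p ∪ r)* = 8 ε-transitions
  (p ∪ r)*p = 9 ε-transitions
  ((p ∪ r)*p)* = 13 ε-transitions
  (s ∪ r)((p ∪ r)*p)* = 18 ε-transitions
  (s ∪ r)((p ∪ r)*p)* ∪ r ∪ s = 24 ε-transitions

24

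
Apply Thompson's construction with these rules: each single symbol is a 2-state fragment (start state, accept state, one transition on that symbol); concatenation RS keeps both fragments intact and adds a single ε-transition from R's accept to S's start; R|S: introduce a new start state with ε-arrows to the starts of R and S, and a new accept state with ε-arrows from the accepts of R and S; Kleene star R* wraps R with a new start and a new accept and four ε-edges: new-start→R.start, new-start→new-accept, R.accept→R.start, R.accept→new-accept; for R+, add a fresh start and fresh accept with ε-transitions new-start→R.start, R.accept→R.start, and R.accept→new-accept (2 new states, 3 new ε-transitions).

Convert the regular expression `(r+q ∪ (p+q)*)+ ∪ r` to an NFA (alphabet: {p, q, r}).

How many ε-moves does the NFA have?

23

Recursing over subexpressions:
Each of the 5 symbol leaves contributes 0 ε-transitions.
  r+ = 3 ε-transitions
  r+q = 4 ε-transitions
  p+ = 3 ε-transitions
  p+q = 4 ε-transitions
  (p+q)* = 8 ε-transitions
  r+q ∪ (p+q)* = 16 ε-transitions
  (r+q ∪ (p+q)*)+ = 19 ε-transitions
  (r+q ∪ (p+q)*)+ ∪ r = 23 ε-transitions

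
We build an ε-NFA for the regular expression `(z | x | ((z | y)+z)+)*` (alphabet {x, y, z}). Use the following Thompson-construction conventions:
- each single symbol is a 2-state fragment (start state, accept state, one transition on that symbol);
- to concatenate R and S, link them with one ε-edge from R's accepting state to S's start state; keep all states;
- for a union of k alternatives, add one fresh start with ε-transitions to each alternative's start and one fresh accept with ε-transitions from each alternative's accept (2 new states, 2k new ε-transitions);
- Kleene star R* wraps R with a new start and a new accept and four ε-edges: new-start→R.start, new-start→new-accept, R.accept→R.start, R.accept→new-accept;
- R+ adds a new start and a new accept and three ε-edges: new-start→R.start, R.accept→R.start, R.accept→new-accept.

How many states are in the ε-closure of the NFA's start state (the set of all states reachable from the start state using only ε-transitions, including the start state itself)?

10

Compute the ε-closure size of each fragment's start state recursively; a symbol fragment's start has no outgoing ε-edge, so its closure is just itself (size 1).
  z | y → |closure| = 1 + 1 + 1 = 3 (the new accept is not ε-reachable since no branch accepts ε)
  (z | y)+ → |closure| = 1 + 3 = 4 (the body doesn't accept ε, so the new accept is not reached)
  (z | y)+z → |closure| equals the left operand's closure size = 4 (its accept is not ε-reachable, so the closure stops there)
  ((z | y)+z)+ → |closure| = 1 + 4 = 5 (the body doesn't accept ε, so the new accept is not reached)
  z | x | ((z | y)+z)+ → |closure| = 1 + 1 + 1 + 5 = 8 (the new accept is not ε-reachable since no branch accepts ε)
  (z | x | ((z | y)+z)+)* → new start has ε-edges to the inner start and to the new accept, so |closure| = 2 + 8 = 10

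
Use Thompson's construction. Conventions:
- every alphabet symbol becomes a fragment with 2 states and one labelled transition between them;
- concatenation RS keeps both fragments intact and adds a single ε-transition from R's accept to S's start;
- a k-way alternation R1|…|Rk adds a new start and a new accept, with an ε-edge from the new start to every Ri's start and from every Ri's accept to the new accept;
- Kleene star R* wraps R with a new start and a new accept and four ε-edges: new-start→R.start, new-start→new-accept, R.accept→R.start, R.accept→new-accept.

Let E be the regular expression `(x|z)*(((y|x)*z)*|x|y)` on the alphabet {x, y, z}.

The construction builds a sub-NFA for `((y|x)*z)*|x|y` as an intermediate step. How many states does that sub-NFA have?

18

Fragment for `((y|x)*z)*|x|y`:
Each of the 5 symbol leaves contributes a 2-state fragment.
  y|x : 6 states
  (y|x)* : 8 states
  (y|x)*z : 10 states
  ((y|x)*z)* : 12 states
  ((y|x)*z)*|x|y : 18 states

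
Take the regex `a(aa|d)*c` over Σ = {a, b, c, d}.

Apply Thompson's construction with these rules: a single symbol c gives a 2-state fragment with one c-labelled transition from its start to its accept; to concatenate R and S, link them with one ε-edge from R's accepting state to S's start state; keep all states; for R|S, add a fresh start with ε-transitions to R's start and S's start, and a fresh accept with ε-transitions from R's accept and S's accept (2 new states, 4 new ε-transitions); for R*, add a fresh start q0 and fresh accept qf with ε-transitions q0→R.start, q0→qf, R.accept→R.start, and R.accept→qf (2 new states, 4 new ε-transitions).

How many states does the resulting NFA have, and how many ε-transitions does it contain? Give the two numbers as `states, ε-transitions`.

Building bottom-up:
Each of the 5 symbol leaves contributes 2 states and 0 ε-transitions.
  aa → 4 states, 1 ε-transition
  aa|d → 8 states, 5 ε-transitions
  (aa|d)* → 10 states, 9 ε-transitions
  a(aa|d)*c → 14 states, 11 ε-transitions

14, 11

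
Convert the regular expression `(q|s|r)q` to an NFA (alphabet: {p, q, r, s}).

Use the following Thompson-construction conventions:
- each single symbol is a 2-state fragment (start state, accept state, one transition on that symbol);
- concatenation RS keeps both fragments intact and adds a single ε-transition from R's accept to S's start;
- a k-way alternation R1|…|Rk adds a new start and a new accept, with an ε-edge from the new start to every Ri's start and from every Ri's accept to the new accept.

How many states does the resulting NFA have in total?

By structural recursion:
Each of the 4 symbol leaves contributes a 2-state fragment.
  q|s|r — 8 states
  (q|s|r)q — 10 states

10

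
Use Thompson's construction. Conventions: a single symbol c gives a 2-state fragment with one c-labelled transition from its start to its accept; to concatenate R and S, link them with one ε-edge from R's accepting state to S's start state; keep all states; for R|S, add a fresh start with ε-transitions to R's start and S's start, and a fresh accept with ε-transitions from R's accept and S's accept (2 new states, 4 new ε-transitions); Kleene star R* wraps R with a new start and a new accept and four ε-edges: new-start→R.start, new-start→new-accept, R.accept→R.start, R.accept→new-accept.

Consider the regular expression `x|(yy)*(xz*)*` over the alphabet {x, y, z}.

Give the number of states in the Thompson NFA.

Building bottom-up:
Each of the 5 symbol leaves contributes a 2-state fragment.
  yy = 4 states
  (yy)* = 6 states
  z* = 4 states
  xz* = 6 states
  (xz*)* = 8 states
  (yy)*(xz*)* = 14 states
  x|(yy)*(xz*)* = 18 states

18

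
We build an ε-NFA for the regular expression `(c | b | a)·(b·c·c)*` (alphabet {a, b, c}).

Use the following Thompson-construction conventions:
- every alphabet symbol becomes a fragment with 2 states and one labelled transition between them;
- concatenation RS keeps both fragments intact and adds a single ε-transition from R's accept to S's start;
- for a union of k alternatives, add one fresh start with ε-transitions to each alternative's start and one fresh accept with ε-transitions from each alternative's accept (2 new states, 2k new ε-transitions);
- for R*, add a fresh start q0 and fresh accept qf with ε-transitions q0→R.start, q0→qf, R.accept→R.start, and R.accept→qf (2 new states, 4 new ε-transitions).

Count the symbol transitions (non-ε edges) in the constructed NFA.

6

Building bottom-up:
Each of the 6 symbol leaves contributes exactly 1 symbol transition.
  c | b | a = 3 symbol transitions
  b·c·c = 3 symbol transitions
  (b·c·c)* = 3 symbol transitions
  (c | b | a)·(b·c·c)* = 6 symbol transitions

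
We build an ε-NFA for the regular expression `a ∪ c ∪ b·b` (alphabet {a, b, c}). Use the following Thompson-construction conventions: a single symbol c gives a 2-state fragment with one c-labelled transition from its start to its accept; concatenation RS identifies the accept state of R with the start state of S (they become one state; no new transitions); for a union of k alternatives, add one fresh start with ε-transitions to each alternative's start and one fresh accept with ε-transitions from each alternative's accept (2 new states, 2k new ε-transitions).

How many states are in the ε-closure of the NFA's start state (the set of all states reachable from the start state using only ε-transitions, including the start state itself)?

Work bottom-up. For each fragment F, track |ε-closure(F.start)| and whether F's accept lies in that closure (i.e. whether F accepts ε). A single-symbol fragment has closure size 1 and does not accept ε.
  b·b → |closure| equals the left operand's closure size = 1 (its accept is not ε-reachable, so the closure stops there)
  a ∪ c ∪ b·b → |closure| = 1 + 1 + 1 + 1 = 4 (the new accept is not ε-reachable since no branch accepts ε)

4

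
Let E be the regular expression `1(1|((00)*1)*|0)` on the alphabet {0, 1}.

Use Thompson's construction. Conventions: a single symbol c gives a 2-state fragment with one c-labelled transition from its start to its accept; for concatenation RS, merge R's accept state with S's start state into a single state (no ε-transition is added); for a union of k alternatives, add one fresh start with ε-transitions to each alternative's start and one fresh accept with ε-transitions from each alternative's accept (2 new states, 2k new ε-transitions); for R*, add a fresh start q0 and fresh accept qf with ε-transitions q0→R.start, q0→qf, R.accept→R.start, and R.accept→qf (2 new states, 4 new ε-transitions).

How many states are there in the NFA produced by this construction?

Bottom-up over the parse tree:
Each of the 6 symbol leaves contributes a 2-state fragment.
  00 → 3 states
  (00)* → 5 states
  (00)*1 → 6 states
  ((00)*1)* → 8 states
  1|((00)*1)*|0 → 14 states
  1(1|((00)*1)*|0) → 15 states

15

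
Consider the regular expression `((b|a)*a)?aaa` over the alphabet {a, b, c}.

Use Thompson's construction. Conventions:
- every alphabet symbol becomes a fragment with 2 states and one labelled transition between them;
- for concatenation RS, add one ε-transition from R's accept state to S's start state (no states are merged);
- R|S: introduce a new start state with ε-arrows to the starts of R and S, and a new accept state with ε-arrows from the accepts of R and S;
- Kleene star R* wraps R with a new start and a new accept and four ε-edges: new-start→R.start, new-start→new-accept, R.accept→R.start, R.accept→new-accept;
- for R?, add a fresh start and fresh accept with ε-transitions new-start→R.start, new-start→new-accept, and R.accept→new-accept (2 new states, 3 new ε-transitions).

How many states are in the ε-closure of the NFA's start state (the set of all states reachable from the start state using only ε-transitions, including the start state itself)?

Work bottom-up. For each fragment F, track |ε-closure(F.start)| and whether F's accept lies in that closure (i.e. whether F accepts ε). A single-symbol fragment has closure size 1 and does not accept ε.
  b|a — new start ε-reaches every alternative's start; none of them accept ε, so the new accept is not reached: |closure| = 1 + 1 + 1 = 3
  (b|a)* — the star's fresh start ε-reaches both the body's start and the fresh accept: |closure| = 2 + 3 = 5
  (b|a)*a — the left operand accepts ε, so the closure extends into the next operand (via the concat ε-link); |closure| = 5 + 1 = 6
  ((b|a)*a)? — new start has ε-edges to the inner start and to the new accept, so |closure| = 2 + 6 = 8
  ((b|a)*a)?aaa — |closure| = 8 + 1 = 9 (closure spills across the concat boundary because the left factor accepts ε)

9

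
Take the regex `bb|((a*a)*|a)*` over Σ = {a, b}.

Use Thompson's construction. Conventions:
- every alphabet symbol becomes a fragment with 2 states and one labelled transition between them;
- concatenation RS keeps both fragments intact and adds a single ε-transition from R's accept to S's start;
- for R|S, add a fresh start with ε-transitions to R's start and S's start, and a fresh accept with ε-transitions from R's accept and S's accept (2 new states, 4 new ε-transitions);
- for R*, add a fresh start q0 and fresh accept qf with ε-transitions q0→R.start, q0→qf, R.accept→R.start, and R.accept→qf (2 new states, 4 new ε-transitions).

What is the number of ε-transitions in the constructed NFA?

22

Recursing over subexpressions:
Each of the 5 symbol leaves contributes 0 ε-transitions.
  bb = 1 ε-transition
  a* = 4 ε-transitions
  a*a = 5 ε-transitions
  (a*a)* = 9 ε-transitions
  (a*a)*|a = 13 ε-transitions
  ((a*a)*|a)* = 17 ε-transitions
  bb|((a*a)*|a)* = 22 ε-transitions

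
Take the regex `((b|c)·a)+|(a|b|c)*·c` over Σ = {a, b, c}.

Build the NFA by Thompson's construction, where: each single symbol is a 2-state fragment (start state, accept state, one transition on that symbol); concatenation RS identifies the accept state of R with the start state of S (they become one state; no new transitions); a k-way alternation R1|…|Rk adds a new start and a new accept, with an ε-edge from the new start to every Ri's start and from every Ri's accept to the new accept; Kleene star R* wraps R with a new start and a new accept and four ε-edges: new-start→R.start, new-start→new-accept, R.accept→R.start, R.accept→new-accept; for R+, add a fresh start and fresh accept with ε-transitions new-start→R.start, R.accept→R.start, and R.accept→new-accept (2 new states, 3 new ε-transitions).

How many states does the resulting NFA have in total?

22

Building bottom-up:
Each of the 7 symbol leaves contributes a 2-state fragment.
  b|c → 6 states
  (b|c)·a → 7 states
  ((b|c)·a)+ → 9 states
  a|b|c → 8 states
  (a|b|c)* → 10 states
  (a|b|c)*·c → 11 states
  ((b|c)·a)+|(a|b|c)*·c → 22 states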